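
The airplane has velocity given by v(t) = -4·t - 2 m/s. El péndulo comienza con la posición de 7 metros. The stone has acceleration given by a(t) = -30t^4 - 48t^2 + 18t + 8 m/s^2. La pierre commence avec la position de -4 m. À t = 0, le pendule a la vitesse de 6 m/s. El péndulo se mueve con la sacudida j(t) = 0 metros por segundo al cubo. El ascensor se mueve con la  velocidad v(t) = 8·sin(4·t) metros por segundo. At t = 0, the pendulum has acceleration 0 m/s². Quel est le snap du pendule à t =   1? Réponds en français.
Nous devons dériver notre équation du jerk j(t) = 0 1 fois. En dérivant le jerk, nous obtenons le snap: s(t) = 0. Nous avons le snap s(t) = 0. En substituant t = 1: s(1) = 0.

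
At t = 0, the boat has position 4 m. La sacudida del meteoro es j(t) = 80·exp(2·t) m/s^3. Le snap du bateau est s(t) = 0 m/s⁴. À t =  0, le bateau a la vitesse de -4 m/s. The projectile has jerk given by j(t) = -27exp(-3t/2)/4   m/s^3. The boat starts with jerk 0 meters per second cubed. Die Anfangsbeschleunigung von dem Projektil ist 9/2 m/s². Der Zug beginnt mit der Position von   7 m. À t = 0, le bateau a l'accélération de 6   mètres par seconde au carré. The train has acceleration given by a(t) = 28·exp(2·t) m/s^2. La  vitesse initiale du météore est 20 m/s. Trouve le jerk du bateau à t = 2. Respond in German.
Wir müssen die Stammfunktion unserer Gleichung für den Snap s(t) = 0 1-mal finden. Mit ∫s(t)dt und Anwendung von j(0) = 0, finden wir j(t) = 0. Mit j(t) = 0 und Einsetzen von t = 2, finden wir j = 0.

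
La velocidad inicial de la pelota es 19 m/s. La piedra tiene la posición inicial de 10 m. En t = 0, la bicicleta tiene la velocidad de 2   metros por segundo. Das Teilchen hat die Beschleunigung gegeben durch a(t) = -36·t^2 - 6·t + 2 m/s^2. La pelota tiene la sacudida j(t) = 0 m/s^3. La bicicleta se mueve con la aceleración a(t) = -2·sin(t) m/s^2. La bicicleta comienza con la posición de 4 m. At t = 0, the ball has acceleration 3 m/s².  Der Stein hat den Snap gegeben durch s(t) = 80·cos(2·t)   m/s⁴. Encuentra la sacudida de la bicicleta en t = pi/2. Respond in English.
Starting from acceleration a(t) = -2·sin(t), we take 1 derivative. Differentiating acceleration, we get jerk: j(t) = -2·cos(t). We have jerk j(t) = -2·cos(t). Substituting t = pi/2: j(pi/2) = 0.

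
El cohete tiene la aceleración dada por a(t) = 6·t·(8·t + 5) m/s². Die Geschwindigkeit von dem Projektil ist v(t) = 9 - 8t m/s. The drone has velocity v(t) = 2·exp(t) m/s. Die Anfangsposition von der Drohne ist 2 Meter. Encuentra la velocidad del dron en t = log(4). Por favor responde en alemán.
Aus der Gleichung für die Geschwindigkeit v(t) = 2·exp(t), setzen wir t = log(4) ein und erhalten v = 8.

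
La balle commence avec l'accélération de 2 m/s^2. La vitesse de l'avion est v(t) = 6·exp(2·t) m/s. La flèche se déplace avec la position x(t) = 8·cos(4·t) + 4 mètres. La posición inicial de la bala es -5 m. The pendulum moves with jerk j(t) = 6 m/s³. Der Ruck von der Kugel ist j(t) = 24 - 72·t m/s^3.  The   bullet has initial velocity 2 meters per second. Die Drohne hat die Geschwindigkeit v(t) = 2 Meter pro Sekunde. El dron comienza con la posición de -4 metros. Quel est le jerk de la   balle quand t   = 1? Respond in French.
Nous avons le jerk j(t) = 24 - 72·t. En substituant t = 1: j(1) = -48.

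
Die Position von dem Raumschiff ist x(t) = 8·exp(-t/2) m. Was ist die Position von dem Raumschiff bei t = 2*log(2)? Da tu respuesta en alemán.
Mit x(t) = 8·exp(-t/2) und Einsetzen von t = 2*log(2), finden wir x = 4.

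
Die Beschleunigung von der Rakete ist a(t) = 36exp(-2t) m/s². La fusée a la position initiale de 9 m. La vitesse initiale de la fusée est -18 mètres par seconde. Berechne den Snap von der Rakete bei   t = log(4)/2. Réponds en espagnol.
Para resolver esto, necesitamos tomar 2 derivadas de nuestra ecuación de la aceleración a(t) = 36·exp(-2·t). Derivando la aceleración, obtenemos la sacudida: j(t) = -72·exp(-2·t). Derivando la sacudida, obtenemos el snap: s(t) = 144·exp(-2·t). Tenemos el snap s(t) = 144·exp(-2·t). Sustituyendo t = log(4)/2: s(log(4)/2) = 36.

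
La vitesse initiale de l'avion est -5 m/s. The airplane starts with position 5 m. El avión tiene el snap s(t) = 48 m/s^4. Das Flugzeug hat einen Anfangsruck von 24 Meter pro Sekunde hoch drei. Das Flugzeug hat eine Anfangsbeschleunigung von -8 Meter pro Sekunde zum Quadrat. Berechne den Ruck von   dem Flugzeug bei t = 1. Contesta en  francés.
Nous devons intégrer notre équation du snap s(t) = 48 1 fois. La primitive du snap, avec j(0) = 24, donne le jerk: j(t) = 48·t + 24. Nous avons le jerk j(t) = 48·t + 24. En substituant t = 1: j(1) = 72.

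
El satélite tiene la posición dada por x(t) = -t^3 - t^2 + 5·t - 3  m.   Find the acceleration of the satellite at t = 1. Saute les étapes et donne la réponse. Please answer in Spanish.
a(1) = -8.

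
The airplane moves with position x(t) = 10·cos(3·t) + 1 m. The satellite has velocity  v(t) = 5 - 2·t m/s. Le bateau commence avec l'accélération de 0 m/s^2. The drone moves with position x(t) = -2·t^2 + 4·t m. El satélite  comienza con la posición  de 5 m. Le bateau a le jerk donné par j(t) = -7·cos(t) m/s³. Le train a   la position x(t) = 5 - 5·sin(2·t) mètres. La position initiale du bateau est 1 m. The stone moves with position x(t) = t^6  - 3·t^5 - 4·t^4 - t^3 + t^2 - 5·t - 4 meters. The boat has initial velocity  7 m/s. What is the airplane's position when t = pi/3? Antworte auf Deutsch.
Aus der Gleichung für die Position x(t) = 10·cos(3·t) + 1, setzen wir t = pi/3 ein und erhalten x = -9.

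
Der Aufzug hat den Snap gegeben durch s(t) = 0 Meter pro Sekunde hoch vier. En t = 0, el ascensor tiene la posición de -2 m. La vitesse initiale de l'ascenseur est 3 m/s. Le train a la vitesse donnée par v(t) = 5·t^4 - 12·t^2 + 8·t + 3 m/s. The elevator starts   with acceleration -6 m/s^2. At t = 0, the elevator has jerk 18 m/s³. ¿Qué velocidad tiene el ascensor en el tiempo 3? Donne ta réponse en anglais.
Starting from snap s(t) = 0, we take 3 integrals. Integrating snap and using the initial condition j(0) = 18, we get j(t) = 18. Finding the antiderivative of j(t) and using a(0) = -6: a(t) = 18·t - 6. The integral of acceleration, with v(0) = 3, gives velocity: v(t) = 9·t^2 - 6·t + 3. From the given velocity equation v(t) = 9·t^2 - 6·t + 3, we substitute t = 3 to get v = 66.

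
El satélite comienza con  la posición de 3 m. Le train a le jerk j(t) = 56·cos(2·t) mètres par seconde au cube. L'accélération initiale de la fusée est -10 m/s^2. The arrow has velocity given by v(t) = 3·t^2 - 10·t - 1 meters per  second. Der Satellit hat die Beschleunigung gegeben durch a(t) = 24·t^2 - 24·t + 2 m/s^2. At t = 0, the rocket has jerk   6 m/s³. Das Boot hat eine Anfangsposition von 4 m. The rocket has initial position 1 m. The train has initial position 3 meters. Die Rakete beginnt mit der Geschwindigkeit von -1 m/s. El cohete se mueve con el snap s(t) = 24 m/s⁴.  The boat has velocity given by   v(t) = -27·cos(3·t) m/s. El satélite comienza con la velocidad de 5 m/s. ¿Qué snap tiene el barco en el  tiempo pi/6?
Partiendo de la velocidad v(t) = -27·cos(3·t), tomamos 3 derivadas. La derivada de la velocidad da la aceleración: a(t) = 81·sin(3·t). Tomando d/dt de a(t), encontramos j(t) = 243·cos(3·t). Tomando d/dt de j(t), encontramos s(t) = -729·sin(3·t). Tenemos el snap s(t) = -729·sin(3·t). Sustituyendo t = pi/6: s(pi/6) = -729.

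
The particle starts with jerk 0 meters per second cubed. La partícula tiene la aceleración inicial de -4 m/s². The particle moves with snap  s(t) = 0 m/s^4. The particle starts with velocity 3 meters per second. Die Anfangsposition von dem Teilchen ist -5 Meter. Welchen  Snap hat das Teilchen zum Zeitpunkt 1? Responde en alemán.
Aus der Gleichung für den Snap s(t) = 0, setzen wir t = 1 ein und erhalten s = 0.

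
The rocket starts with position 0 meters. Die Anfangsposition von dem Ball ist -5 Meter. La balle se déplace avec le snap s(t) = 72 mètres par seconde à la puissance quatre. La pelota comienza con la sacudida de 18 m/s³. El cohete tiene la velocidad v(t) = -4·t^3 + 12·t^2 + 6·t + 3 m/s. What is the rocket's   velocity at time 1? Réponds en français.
En utilisant v(t) = -4·t^3 + 12·t^2 + 6·t + 3 et en substituant t = 1, nous trouvons v = 17.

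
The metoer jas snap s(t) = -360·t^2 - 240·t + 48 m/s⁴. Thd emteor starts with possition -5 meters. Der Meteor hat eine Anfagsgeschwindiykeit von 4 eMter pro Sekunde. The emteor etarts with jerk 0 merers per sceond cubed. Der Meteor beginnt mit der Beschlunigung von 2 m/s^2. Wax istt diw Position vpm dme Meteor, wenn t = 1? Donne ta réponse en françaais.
Pour résoudre ceci, nous devons prendre 4 intégrales de notre équation du snap s(t) = -360·t^2 - 240·t + 48. En prenant ∫s(t)dt et en appliquant j(0) = 0, nous trouvons j(t) = 24·t·(-5·t^2 - 5·t + 2). En intégrant le jerk et en utilisant la condition initiale a(0) = 2, nous obtenons a(t) = -30·t^4 - 40·t^3 + 24·t^2 + 2. En prenant ∫a(t)dt et en appliquant v(0) = 4, nous trouvons v(t) = -6·t^5 - 10·t^4 + 8·t^3 + 2·t + 4. En intégrant la vitesse et en utilisant la condition initiale x(0) = -5, nous obtenons x(t) = -t^6 - 2·t^5 + 2·t^4 + t^2 + 4·t - 5. En utilisant x(t) = -t^6 - 2·t^5 + 2·t^4 + t^2 + 4·t - 5 et en substituant t = 1, nous trouvons x = -1.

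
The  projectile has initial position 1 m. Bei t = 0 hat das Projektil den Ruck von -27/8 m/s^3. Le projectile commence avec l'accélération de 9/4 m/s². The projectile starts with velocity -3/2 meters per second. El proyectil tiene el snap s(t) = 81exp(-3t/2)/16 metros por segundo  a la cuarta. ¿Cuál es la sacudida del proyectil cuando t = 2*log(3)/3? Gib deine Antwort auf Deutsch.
Wir müssen die Stammfunktion unserer Gleichung für den Snap s(t) = 81·exp(-3·t/2)/16 1-mal finden. Die Stammfunktion von dem Snap ist der Ruck. Mit j(0) = -27/8 erhalten wir j(t) = -27·exp(-3·t/2)/8. Mit j(t) = -27·exp(-3·t/2)/8 und Einsetzen von t = 2*log(3)/3, finden wir j = -9/8.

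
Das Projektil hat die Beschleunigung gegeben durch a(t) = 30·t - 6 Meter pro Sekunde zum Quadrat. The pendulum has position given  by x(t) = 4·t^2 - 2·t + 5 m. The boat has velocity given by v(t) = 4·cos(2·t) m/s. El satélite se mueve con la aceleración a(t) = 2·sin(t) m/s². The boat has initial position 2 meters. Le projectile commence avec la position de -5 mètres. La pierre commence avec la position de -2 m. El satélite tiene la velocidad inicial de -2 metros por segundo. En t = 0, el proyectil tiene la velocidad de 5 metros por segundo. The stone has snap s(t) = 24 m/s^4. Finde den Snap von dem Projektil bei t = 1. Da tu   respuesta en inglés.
We must differentiate our acceleration equation a(t) = 30·t - 6 2 times. Differentiating acceleration, we get jerk: j(t) = 30. The derivative of jerk gives snap: s(t) = 0. Using s(t) = 0 and substituting t = 1, we find s = 0.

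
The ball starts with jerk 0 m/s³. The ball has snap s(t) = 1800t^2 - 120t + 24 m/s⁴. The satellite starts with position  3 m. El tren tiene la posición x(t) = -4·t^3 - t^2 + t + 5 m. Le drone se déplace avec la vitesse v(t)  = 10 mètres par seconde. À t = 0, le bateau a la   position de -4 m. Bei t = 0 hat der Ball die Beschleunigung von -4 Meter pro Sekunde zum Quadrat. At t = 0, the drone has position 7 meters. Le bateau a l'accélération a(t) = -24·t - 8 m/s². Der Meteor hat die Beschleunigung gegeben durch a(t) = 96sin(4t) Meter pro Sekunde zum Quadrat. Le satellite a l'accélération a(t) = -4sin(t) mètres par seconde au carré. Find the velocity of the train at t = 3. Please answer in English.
Starting from position x(t) = -4·t^3 - t^2 + t + 5, we take 1 derivative. The derivative of position gives velocity: v(t) = -12·t^2 - 2·t + 1. Using v(t) = -12·t^2 - 2·t + 1 and substituting t = 3, we find v = -113.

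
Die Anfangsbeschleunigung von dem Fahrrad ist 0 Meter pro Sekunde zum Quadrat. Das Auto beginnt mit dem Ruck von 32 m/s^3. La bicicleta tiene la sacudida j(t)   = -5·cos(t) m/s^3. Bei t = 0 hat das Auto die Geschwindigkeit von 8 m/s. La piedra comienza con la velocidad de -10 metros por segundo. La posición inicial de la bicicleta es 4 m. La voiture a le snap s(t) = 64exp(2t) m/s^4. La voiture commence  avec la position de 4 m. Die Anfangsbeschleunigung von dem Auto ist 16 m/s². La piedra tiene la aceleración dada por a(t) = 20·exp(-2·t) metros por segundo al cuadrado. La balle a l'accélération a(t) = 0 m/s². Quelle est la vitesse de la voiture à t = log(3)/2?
Pour résoudre ceci, nous devons prendre 3 primitives de notre équation du snap s(t) = 64·exp(2·t). En intégrant le snap et en utilisant la condition initiale j(0) = 32, nous obtenons j(t) = 32·exp(2·t). La primitive du jerk, avec a(0) = 16, donne l'accélération: a(t) = 16·exp(2·t). La primitive de l'accélération est la vitesse. En utilisant v(0) = 8, nous obtenons v(t) = 8·exp(2·t). Nous avons la vitesse v(t) = 8·exp(2·t). En substituant t = log(3)/2: v(log(3)/2) = 24.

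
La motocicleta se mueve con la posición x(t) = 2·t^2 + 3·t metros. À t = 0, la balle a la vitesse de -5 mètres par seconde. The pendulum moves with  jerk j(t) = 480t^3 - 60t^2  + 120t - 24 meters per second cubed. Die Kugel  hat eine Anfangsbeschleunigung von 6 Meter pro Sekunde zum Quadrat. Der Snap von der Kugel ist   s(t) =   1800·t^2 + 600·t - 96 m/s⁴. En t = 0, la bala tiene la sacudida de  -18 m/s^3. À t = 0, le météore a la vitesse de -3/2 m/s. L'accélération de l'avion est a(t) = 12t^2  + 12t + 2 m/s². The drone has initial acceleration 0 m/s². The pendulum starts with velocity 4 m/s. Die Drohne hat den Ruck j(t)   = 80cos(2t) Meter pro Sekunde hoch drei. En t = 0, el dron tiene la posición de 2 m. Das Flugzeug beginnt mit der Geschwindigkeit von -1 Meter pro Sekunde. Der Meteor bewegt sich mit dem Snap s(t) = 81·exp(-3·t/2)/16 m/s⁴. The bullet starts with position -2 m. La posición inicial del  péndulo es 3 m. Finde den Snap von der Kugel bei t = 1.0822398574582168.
Aus der Gleichung für den Snap s(t) = 1800·t^2 + 600·t - 96, setzen wir t = 1.0822398574582168 ein und erhalten s = 2661.58151080306.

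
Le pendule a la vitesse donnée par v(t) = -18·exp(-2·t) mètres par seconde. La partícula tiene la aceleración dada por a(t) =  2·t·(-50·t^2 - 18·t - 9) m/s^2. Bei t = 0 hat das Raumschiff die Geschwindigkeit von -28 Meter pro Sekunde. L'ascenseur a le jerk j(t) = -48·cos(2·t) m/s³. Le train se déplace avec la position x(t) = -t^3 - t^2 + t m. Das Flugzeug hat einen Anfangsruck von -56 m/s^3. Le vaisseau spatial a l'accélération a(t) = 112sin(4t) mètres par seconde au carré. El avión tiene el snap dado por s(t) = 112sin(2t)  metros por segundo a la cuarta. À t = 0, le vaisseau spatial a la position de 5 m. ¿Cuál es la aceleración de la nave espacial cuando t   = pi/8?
De la ecuación de la aceleración a(t) = 112·sin(4·t), sustituimos t = pi/8 para obtener a = 112.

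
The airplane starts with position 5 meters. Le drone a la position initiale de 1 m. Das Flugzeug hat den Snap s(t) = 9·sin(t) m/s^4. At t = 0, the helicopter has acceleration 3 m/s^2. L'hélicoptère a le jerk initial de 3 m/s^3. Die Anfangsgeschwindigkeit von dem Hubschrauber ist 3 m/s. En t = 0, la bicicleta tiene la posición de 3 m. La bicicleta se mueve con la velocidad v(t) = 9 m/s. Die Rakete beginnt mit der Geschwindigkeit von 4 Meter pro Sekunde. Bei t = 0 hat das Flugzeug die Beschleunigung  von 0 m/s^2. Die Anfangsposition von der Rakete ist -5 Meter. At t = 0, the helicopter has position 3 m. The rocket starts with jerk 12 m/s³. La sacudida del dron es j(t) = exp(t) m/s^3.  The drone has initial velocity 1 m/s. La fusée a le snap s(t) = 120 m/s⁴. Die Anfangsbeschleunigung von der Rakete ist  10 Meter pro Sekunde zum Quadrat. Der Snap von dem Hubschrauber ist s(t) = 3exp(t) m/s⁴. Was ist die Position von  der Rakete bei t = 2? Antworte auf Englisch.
We must find the integral of our snap equation s(t) = 120 4 times. The antiderivative of snap, with j(0) = 12, gives jerk: j(t) = 120·t + 12. Taking ∫j(t)dt and applying a(0) = 10, we find a(t) = 60·t^2 + 12·t + 10. Integrating acceleration and using the initial condition v(0) = 4, we get v(t) = 20·t^3 + 6·t^2 + 10·t + 4. Integrating velocity and using the initial condition x(0) = -5, we get x(t) = 5·t^4 + 2·t^3 + 5·t^2 + 4·t - 5. From the given position equation x(t) = 5·t^4 + 2·t^3 + 5·t^2 + 4·t - 5, we substitute t = 2 to get x = 119.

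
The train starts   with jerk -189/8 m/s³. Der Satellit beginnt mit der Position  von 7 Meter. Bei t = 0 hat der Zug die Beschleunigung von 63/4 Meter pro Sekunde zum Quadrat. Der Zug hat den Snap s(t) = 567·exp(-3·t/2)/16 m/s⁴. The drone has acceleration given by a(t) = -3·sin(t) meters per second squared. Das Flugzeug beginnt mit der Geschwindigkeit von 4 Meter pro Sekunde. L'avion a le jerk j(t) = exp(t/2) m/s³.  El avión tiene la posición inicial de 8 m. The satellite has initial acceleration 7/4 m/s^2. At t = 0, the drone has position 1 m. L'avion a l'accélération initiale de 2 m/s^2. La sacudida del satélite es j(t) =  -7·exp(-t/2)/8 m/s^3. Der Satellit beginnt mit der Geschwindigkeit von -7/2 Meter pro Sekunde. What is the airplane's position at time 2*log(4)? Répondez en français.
En partant du jerk j(t) = exp(t/2), nous prenons 3 primitives. En intégrant le jerk et en utilisant la condition initiale a(0) = 2, nous obtenons a(t) = 2·exp(t/2). En intégrant l'accélération et en utilisant la condition initiale v(0) = 4, nous obtenons v(t) = 4·exp(t/2). En intégrant la vitesse et en utilisant la condition initiale x(0) = 8, nous obtenons x(t) = 8·exp(t/2). De l'équation de la position x(t) = 8·exp(t/2), nous substituons t = 2*log(4) pour obtenir x = 32.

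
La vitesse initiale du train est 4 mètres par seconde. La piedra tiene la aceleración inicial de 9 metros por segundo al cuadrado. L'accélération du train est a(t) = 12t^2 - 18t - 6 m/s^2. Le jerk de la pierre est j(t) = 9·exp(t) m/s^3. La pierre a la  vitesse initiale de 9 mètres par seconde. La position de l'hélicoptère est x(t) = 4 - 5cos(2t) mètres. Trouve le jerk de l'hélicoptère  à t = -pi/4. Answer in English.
Starting from position x(t) = 4 - 5·cos(2·t), we take 3 derivatives. The derivative of position gives velocity: v(t) = 10·sin(2·t). The derivative of velocity gives acceleration: a(t) = 20·cos(2·t). Differentiating acceleration, we get jerk: j(t) = -40·sin(2·t). Using j(t) = -40·sin(2·t) and substituting t = -pi/4, we find j = 40.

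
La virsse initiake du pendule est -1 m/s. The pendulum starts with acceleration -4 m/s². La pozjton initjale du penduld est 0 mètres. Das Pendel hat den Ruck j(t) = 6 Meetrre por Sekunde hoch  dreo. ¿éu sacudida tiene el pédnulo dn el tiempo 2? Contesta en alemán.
Aus der Gleichung für den Ruck j(t) = 6, setzen wir t = 2 ein und erhalten j = 6.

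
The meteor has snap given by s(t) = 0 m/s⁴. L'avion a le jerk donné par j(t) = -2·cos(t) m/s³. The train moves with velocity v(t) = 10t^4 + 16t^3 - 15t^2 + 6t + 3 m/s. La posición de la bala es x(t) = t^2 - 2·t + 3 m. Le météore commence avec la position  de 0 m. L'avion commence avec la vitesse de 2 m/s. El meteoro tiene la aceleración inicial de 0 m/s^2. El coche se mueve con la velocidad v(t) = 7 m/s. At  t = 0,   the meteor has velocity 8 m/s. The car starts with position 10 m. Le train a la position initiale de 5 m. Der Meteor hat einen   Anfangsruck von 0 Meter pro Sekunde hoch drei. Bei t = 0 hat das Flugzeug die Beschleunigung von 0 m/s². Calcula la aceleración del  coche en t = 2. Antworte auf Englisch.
We must differentiate our velocity equation v(t) = 7 1 time. Taking d/dt of v(t), we find a(t) = 0. We have acceleration a(t) = 0. Substituting t = 2: a(2) = 0.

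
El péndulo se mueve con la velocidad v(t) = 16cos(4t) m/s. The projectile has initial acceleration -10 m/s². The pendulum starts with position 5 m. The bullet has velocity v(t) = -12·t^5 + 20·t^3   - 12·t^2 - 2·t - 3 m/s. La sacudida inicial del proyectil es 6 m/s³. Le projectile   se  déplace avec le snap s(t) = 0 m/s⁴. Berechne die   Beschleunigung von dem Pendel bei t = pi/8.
Um dies zu lösen, müssen wir 1 Ableitung unserer Gleichung für die Geschwindigkeit v(t) = 16·cos(4·t) nehmen. Mit d/dt von v(t) finden wir a(t) = -64·sin(4·t). Mit a(t) = -64·sin(4·t) und Einsetzen von t = pi/8, finden wir a = -64.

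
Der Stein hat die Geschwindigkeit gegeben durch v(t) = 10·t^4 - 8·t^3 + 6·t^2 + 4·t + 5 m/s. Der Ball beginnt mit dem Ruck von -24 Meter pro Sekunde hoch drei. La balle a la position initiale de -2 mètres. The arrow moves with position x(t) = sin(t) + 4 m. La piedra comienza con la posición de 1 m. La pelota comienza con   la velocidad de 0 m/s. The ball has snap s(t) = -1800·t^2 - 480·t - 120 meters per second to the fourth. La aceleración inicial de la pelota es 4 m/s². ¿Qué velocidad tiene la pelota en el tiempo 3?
Debemos encontrar la integral de nuestra ecuación del snap s(t) = -1800·t^2 - 480·t - 120 3 veces. Integrando el snap y usando la condición inicial j(0) = -24, obtenemos j(t) = -600·t^3 - 240·t^2 - 120·t - 24. Tomando ∫j(t)dt y aplicando a(0) = 4, encontramos a(t) = -150·t^4 - 80·t^3 - 60·t^2 - 24·t + 4. Integrando la aceleración y usando la condición inicial v(0) = 0, obtenemos v(t) = 2·t·(-15·t^4 - 10·t^3 - 10·t^2 - 6·t + 2). Tenemos la velocidad v(t) = 2·t·(-15·t^4 - 10·t^3 - 10·t^2 - 6·t + 2). Sustituyendo t = 3: v(3) = -9546.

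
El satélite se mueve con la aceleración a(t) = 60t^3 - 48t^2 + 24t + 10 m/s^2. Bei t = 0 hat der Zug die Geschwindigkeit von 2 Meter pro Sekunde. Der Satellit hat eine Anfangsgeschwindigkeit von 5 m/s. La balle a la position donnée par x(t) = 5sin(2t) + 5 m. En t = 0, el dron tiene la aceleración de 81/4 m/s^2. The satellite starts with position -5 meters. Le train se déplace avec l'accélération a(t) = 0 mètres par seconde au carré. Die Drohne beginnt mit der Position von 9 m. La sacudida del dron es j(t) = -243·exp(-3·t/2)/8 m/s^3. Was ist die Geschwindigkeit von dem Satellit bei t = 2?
Wir müssen unsere Gleichung für die Beschleunigung a(t) = 60·t^3 - 48·t^2 + 24·t + 10 1-mal integrieren. Die Stammfunktion von der Beschleunigung, mit v(0) = 5, ergibt die Geschwindigkeit: v(t) = 15·t^4 - 16·t^3 + 12·t^2 + 10·t + 5. Aus der Gleichung für die Geschwindigkeit v(t) = 15·t^4 - 16·t^3 + 12·t^2 + 10·t + 5, setzen wir t = 2 ein und erhalten v = 185.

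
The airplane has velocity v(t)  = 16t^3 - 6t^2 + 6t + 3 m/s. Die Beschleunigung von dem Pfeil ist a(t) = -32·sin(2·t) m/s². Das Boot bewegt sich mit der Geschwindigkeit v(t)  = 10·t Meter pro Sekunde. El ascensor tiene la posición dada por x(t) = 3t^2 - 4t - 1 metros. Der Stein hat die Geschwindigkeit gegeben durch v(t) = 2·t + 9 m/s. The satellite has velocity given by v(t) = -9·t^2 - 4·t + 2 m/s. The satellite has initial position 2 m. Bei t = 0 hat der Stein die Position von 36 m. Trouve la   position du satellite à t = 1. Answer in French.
En partant de la vitesse v(t) = -9·t^2 - 4·t + 2, nous prenons 1 primitive. En prenant ∫v(t)dt et en appliquant x(0) = 2, nous trouvons x(t) = -3·t^3 - 2·t^2 + 2·t + 2. De l'équation de la position x(t) = -3·t^3 - 2·t^2 + 2·t + 2, nous substituons t = 1 pour obtenir x = -1.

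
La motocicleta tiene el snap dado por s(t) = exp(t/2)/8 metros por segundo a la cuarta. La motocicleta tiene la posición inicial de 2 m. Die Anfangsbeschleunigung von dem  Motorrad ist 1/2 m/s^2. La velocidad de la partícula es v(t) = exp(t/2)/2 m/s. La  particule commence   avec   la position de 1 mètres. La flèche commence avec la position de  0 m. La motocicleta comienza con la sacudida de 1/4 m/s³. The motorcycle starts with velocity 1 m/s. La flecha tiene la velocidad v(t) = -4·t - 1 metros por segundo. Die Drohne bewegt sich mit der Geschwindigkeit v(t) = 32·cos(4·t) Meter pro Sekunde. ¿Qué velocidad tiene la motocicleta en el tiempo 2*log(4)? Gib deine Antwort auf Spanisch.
Partiendo del snap s(t) = exp(t/2)/8, tomamos 3 antiderivadas. La integral del snap, con j(0) = 1/4, da la sacudida: j(t) = exp(t/2)/4. La antiderivada de la sacudida, con a(0) = 1/2, da la aceleración: a(t) = exp(t/2)/2. La integral de la aceleración, con v(0) = 1, da la velocidad: v(t) = exp(t/2). Usando v(t) = exp(t/2) y sustituyendo t = 2*log(4), encontramos v = 4.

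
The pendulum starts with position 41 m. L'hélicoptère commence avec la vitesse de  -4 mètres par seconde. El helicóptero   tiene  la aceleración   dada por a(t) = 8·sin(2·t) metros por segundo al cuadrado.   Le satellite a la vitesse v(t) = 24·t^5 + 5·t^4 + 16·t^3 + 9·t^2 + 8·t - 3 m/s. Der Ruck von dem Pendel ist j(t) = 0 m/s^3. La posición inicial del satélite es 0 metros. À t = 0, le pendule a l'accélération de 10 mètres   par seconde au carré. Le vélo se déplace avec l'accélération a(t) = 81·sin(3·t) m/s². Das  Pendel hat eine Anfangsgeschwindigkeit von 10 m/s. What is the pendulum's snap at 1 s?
To solve this, we need to take 1 derivative of our jerk equation j(t) = 0. Differentiating jerk, we get snap: s(t) = 0. Using s(t) = 0 and substituting t = 1, we find s = 0.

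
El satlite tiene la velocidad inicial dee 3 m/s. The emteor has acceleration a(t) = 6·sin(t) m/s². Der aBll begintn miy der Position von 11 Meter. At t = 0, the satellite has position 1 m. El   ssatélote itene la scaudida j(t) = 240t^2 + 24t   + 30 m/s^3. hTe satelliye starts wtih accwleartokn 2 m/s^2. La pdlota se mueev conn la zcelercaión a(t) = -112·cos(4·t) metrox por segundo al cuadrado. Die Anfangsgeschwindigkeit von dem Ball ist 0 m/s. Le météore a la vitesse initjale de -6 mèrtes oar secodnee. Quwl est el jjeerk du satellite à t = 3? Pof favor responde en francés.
En utilisant j(t) = 240·t^2 + 24·t + 30 et en substituant t = 3, nous trouvons j = 2262.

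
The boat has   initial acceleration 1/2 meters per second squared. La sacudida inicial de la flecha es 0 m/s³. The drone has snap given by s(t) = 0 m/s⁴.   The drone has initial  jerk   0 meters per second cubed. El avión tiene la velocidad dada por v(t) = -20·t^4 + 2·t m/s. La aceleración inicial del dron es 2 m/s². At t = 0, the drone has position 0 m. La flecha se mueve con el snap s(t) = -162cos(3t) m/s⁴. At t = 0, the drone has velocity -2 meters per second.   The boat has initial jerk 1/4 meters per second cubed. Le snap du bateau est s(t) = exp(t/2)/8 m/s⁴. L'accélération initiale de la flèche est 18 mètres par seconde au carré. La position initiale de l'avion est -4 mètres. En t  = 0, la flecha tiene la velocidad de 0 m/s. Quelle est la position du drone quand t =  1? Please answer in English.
To solve this, we need to take 4 antiderivatives of our snap equation s(t) = 0. The antiderivative of snap is jerk. Using j(0) = 0, we get j(t) = 0. The antiderivative of jerk, with a(0) = 2, gives acceleration: a(t) = 2. Integrating acceleration and using the initial condition v(0) = -2, we get v(t) = 2·t - 2. The antiderivative of velocity, with x(0) = 0, gives position: x(t) = t^2 - 2·t. Using x(t) = t^2 - 2·t and substituting t = 1, we find x = -1.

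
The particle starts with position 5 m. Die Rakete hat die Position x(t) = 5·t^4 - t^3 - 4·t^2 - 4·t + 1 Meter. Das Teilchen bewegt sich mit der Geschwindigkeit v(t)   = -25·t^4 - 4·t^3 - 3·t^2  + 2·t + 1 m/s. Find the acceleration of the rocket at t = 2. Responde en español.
Partiendo de la posición x(t) = 5·t^4 - t^3 - 4·t^2 - 4·t + 1, tomamos 2 derivadas. Derivando la posición, obtenemos la velocidad: v(t) = 20·t^3 - 3·t^2 - 8·t - 4. Derivando la velocidad, obtenemos la aceleración: a(t) = 60·t^2 - 6·t - 8. De la ecuación de la aceleración a(t) = 60·t^2 - 6·t - 8, sustituimos t = 2 para obtener a = 220.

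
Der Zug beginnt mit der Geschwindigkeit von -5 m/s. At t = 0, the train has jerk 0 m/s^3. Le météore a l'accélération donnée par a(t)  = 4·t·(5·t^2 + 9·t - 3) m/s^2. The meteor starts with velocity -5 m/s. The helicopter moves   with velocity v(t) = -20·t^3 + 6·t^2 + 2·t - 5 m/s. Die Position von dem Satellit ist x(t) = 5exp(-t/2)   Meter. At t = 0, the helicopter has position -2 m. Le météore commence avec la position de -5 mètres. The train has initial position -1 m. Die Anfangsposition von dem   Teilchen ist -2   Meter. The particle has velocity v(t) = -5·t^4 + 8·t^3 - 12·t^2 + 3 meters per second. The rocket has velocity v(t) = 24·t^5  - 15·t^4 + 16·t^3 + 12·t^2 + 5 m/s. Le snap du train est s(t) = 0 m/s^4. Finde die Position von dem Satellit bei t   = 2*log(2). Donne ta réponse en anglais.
We have position x(t) = 5·exp(-t/2). Substituting t = 2*log(2): x(2*log(2)) = 5/2.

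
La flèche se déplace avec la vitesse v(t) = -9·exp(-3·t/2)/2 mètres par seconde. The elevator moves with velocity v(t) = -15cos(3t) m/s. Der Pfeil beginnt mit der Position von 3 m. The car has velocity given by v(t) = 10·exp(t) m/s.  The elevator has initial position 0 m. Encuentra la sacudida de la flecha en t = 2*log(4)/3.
Para resolver esto, necesitamos tomar 2 derivadas de nuestra ecuación de la velocidad v(t) = -9·exp(-3·t/2)/2. La derivada de la velocidad da la aceleración: a(t) = 27·exp(-3·t/2)/4. La derivada de la aceleración da la sacudida: j(t) = -81·exp(-3·t/2)/8. Usando j(t) = -81·exp(-3·t/2)/8 y sustituyendo t = 2*log(4)/3, encontramos j = -81/32.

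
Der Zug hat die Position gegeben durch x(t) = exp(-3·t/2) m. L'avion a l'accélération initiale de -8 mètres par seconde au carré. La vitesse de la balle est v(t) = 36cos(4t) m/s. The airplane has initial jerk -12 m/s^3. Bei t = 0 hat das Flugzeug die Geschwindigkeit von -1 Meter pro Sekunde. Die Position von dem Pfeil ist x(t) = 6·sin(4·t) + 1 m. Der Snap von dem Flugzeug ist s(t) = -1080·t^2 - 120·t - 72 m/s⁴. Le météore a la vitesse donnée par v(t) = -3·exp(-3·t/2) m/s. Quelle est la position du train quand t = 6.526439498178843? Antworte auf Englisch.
Using x(t) = exp(-3·t/2) and substituting t = 6.526439498178843, we find x = 0.0000560279857083353.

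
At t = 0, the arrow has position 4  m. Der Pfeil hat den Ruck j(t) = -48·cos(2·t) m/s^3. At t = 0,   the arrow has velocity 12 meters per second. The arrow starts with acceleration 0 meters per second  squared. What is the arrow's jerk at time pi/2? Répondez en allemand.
Wir haben den Ruck j(t) = -48·cos(2·t). Durch Einsetzen von t = pi/2: j(pi/2) = 48.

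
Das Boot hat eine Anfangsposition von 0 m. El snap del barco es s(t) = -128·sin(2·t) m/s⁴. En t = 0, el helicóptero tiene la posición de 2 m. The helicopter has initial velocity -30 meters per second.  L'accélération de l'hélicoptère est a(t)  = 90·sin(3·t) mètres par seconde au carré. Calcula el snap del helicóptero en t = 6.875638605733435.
Partiendo de la aceleración a(t) = 90·sin(3·t), tomamos 2 derivadas. La derivada de la aceleración da la sacudida: j(t) = 270·cos(3·t). La derivada de la sacudida da el snap: s(t) = -810·sin(3·t). Usando s(t) = -810·sin(3·t) y sustituyendo t = 6.875638605733435, encontramos s = -792.780612243929.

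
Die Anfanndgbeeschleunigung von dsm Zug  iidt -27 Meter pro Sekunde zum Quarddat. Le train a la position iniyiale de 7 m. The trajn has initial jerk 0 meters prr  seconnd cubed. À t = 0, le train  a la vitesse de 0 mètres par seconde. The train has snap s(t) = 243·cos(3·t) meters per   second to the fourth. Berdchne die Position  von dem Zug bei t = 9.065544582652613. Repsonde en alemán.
Um dies zu lösen, müssen wir 4 Stammfunktionen unserer Gleichung für den Snap s(t) = 243·cos(3·t) finden. Durch Integration von dem Snap und Verwendung der Anfangsbedingung j(0) = 0, erhalten wir j(t) = 81·sin(3·t). Die Stammfunktion von dem Ruck ist die Beschleunigung. Mit a(0) = -27 erhalten wir a(t) = -27·cos(3·t). Mit ∫a(t)dt und Anwendung von v(0) = 0, finden wir v(t) = -9·sin(3·t). Das Integral von der Geschwindigkeit ist die Position. Mit x(0) = 7 erhalten wir x(t) = 3·cos(3·t) + 4. Wir haben die Position x(t) = 3·cos(3·t) + 4. Durch Einsetzen von t = 9.065544582652613: x(9.065544582652613) = 2.57993349900161.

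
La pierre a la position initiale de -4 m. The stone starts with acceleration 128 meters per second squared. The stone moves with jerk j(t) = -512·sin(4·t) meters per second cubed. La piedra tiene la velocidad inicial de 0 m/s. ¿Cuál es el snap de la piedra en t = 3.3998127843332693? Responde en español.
Partiendo de la sacudida j(t) = -512·sin(4·t), tomamos 1 derivada. Tomando d/dt de j(t), encontramos s(t) = -2048·cos(4·t). De la ecuación del snap s(t) = -2048·cos(4·t), sustituimos t = 3.3998127843332693 para obtener s = -1049.28715391061.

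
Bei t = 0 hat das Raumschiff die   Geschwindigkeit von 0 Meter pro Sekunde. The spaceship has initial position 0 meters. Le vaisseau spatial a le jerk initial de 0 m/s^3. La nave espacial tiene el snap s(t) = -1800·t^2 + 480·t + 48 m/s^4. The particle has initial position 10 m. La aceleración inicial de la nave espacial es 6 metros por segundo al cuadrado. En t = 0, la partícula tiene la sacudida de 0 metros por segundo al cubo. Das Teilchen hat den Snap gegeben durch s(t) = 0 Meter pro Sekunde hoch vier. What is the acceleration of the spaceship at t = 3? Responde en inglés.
Starting from snap s(t) = -1800·t^2 + 480·t + 48, we take 2 antiderivatives. Taking ∫s(t)dt and applying j(0) = 0, we find j(t) = 24·t·(-25·t^2 + 10·t + 2). Integrating jerk and using the initial condition a(0) = 6, we get a(t) = -150·t^4 + 80·t^3 + 24·t^2 + 6. From the given acceleration equation a(t) = -150·t^4 + 80·t^3 + 24·t^2 + 6, we substitute t = 3 to get a = -9768.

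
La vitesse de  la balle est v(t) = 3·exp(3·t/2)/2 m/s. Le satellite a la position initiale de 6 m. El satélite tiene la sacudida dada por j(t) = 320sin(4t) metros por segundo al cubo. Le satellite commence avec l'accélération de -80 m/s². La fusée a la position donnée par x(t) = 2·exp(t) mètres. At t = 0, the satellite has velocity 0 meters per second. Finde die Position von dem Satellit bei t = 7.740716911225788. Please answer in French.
Nous devons intégrer notre équation du jerk j(t) = 320·sin(4·t) 3 fois. L'intégrale du jerk est l'accélération. En utilisant a(0) = -80, nous obtenons a(t) = -80·cos(4·t). La primitive de l'accélération, avec v(0) = 0, donne la vitesse: v(t) = -20·sin(4·t). En intégrant la vitesse et en utilisant la condition initiale x(0) = 6, nous obtenons x(t) = 5·cos(4·t) + 1. En utilisant x(t) = 5·cos(4·t) + 1 et en substituant t = 7.740716911225788, nous trouvons x = 5.49556189808720.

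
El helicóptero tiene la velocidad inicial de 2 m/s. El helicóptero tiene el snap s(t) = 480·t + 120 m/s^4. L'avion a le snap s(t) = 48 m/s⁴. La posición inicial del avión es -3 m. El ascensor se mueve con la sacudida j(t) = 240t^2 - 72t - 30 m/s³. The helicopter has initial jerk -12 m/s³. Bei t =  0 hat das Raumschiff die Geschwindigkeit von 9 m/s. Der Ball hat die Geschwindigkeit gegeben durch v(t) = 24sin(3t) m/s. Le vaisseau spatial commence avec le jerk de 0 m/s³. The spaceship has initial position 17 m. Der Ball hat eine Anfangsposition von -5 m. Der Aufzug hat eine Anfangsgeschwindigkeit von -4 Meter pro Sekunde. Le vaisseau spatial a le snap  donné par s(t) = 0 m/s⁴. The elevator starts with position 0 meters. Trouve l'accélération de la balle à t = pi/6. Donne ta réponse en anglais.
Starting from velocity v(t) = 24·sin(3·t), we take 1 derivative. The derivative of velocity gives acceleration: a(t) = 72·cos(3·t). We have acceleration a(t) = 72·cos(3·t). Substituting t = pi/6: a(pi/6) = 0.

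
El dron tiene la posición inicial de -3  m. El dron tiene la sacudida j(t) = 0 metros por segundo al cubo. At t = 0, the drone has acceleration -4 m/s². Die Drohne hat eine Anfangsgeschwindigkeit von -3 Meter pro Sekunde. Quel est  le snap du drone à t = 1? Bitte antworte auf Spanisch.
Para resolver esto, necesitamos tomar 1 derivada de nuestra ecuación de la sacudida j(t) = 0. Tomando d/dt de j(t), encontramos s(t) = 0. De la ecuación del snap s(t) = 0, sustituimos t = 1 para obtener s = 0.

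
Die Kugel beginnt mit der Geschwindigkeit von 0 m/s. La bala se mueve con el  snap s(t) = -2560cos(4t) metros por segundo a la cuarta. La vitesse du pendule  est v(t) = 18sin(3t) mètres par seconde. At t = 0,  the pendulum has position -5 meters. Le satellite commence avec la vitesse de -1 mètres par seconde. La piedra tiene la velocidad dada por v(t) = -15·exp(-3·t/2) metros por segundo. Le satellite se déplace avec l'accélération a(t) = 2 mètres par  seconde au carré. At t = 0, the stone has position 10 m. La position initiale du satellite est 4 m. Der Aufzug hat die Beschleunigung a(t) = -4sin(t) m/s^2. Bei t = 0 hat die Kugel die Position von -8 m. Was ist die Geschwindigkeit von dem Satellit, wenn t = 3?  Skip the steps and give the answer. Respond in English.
The answer is 5.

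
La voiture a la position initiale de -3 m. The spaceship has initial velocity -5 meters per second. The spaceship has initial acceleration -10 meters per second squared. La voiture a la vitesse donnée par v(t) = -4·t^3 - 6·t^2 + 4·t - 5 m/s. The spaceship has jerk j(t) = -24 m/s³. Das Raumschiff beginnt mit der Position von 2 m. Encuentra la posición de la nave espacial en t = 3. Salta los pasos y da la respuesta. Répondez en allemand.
x(3) = -166.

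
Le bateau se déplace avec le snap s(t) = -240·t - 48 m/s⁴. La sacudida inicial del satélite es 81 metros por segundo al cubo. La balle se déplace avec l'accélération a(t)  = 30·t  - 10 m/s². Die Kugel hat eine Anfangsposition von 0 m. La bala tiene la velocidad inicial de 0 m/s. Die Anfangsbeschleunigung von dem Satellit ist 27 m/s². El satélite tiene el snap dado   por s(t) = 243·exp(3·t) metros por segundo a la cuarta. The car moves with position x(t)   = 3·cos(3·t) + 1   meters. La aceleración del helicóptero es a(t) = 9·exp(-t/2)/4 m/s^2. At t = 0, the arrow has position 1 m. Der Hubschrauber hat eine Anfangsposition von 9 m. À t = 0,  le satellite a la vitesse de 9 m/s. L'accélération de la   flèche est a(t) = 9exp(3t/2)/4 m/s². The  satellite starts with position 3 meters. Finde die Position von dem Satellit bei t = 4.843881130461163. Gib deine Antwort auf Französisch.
Pour résoudre ceci, nous devons prendre 4 intégrales de notre équation du snap s(t) = 243·exp(3·t). L'intégrale du snap, avec j(0) = 81, donne le jerk: j(t) = 81·exp(3·t). En prenant ∫j(t)dt et en appliquant a(0) = 27, nous trouvons a(t) = 27·exp(3·t). En intégrant l'accélération et en utilisant la condition initiale v(0) = 9, nous obtenons v(t) = 9·exp(3·t). La primitive de la vitesse est la position. En utilisant x(0) = 3, nous obtenons x(t) = 3·exp(3·t). En utilisant x(t) = 3·exp(3·t) et en substituant t = 4.843881130461163, nous trouvons x = 6139511.15222091.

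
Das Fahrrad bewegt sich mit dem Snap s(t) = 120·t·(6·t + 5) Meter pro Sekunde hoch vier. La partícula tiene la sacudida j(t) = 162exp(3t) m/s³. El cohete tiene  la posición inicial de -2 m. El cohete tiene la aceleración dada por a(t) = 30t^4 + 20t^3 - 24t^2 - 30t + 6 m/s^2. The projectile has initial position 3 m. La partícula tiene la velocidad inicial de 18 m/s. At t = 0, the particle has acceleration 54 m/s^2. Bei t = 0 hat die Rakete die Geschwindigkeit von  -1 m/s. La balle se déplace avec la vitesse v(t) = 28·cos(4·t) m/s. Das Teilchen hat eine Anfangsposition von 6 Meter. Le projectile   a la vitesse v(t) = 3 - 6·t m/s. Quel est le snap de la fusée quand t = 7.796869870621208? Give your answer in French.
En partant de l'accélération a(t) = 30·t^4 + 20·t^3 - 24·t^2 - 30·t + 6, nous prenons 2 dérivées. En dérivant l'accélération, nous obtenons le jerk: j(t) = 120·t^3 + 60·t^2 - 48·t - 30. En dérivant le jerk, nous obtenons le snap: s(t) = 360·t^2 + 120·t - 48. En utilisant s(t) = 360·t^2 + 120·t - 48 et en substituant t = 7.796869870621208, nous trouvons s = 22772.4491050588.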